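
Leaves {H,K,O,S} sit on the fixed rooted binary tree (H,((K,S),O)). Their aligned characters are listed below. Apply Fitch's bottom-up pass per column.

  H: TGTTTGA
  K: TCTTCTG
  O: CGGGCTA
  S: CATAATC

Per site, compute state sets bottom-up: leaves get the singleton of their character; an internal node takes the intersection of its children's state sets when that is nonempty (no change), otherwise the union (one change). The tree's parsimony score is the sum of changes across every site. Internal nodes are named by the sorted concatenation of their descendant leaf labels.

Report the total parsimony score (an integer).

[col 0] KS: children K:{T}, S:{C} ∪→ {C,T}; cost 1
[col 0] KOS: children KS:{C,T}, O:{C} ∩→ {C}; cost 0
[col 0] HKOS: children H:{T}, KOS:{C} ∪→ {C,T}; cost 1
[col 1] KS: children K:{C}, S:{A} ∪→ {A,C}; cost 1
[col 1] KOS: children KS:{A,C}, O:{G} ∪→ {A,C,G}; cost 1
[col 1] HKOS: children H:{G}, KOS:{A,C,G} ∩→ {G}; cost 0
[col 2] KS: children K:{T}, S:{T} ∩→ {T}; cost 0
[col 2] KOS: children KS:{T}, O:{G} ∪→ {G,T}; cost 1
[col 2] HKOS: children H:{T}, KOS:{G,T} ∩→ {T}; cost 0
[col 3] KS: children K:{T}, S:{A} ∪→ {A,T}; cost 1
[col 3] KOS: children KS:{A,T}, O:{G} ∪→ {A,G,T}; cost 1
[col 3] HKOS: children H:{T}, KOS:{A,G,T} ∩→ {T}; cost 0
[col 4] KS: children K:{C}, S:{A} ∪→ {A,C}; cost 1
[col 4] KOS: children KS:{A,C}, O:{C} ∩→ {C}; cost 0
[col 4] HKOS: children H:{T}, KOS:{C} ∪→ {C,T}; cost 1
[col 5] KS: children K:{T}, S:{T} ∩→ {T}; cost 0
[col 5] KOS: children KS:{T}, O:{T} ∩→ {T}; cost 0
[col 5] HKOS: children H:{G}, KOS:{T} ∪→ {G,T}; cost 1
[col 6] KS: children K:{G}, S:{C} ∪→ {C,G}; cost 1
[col 6] KOS: children KS:{C,G}, O:{A} ∪→ {A,C,G}; cost 1
[col 6] HKOS: children H:{A}, KOS:{A,C,G} ∩→ {A}; cost 0
per-site changes: [2, 2, 1, 2, 2, 1, 2]; total = 12

12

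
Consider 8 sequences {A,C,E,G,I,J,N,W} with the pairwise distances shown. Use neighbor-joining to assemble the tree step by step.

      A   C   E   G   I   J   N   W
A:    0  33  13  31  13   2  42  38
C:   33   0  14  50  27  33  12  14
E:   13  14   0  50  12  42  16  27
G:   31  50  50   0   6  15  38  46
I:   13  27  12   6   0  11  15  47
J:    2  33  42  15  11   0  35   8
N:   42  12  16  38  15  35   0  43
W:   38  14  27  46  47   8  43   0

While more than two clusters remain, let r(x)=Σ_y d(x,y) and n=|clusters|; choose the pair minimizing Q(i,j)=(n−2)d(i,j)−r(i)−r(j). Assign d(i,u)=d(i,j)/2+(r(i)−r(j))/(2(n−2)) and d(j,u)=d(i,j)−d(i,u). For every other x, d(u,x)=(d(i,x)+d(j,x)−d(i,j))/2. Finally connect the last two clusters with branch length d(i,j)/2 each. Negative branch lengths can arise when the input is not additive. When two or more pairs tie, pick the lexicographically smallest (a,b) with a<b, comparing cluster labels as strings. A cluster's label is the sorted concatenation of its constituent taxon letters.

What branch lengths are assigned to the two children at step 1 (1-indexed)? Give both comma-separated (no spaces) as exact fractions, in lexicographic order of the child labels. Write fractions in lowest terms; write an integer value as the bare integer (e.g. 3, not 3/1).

iteration 1: select G,I (d=6, Q=-331); attach at lengths (47/4, -23/4); label the merged cluster GI
  updated: d(A,GI)=19, d(C,GI)=71/2, d(E,GI)=28, d(GI,J)=10, d(GI,N)=47/2, d(GI,W)=87/2
iteration 2: select A,J (d=2, Q=-267); attach at lengths (27/10, -7/10); label the merged cluster AJ
  updated: d(AJ,C)=32, d(AJ,E)=53/2, d(AJ,GI)=27/2, d(AJ,N)=75/2, d(AJ,W)=22
iteration 3: select AJ,GI (d=27/2, Q=-443/2); attach at lengths (83/16, 133/16); label the merged cluster AGIJ
  updated: d(AGIJ,C)=27, d(AGIJ,E)=41/2, d(AGIJ,N)=95/4, d(AGIJ,W)=26
iteration 4: select C,W (d=14, Q=-135); attach at lengths (-1/6, 85/6); label the merged cluster CW
  updated: d(AGIJ,CW)=39/2, d(CW,E)=27/2, d(CW,N)=41/2
iteration 5: select AGIJ,CW (d=39/2, Q=-313/4); attach at lengths (197/16, 115/16); label the merged cluster ACGIJW
  updated: d(ACGIJW,E)=29/4, d(ACGIJW,N)=99/8
iteration 6: select ACGIJW,E (d=29/4, Q=-285/8); attach at lengths (29/16, 87/16); label the merged cluster ACEGIJW
  updated: d(ACEGIJW,N)=169/16
iteration 7: select ACEGIJW,N (d=169/16); attach at lengths (169/32, 169/32); label the merged cluster ACEGIJNW
final tree: (((((A:27/10,J:-7/10):83/16,(G:47/4,I:-23/4):133/16):197/16,(C:-1/6,W:85/6):115/16):29/16,E:87/16):169/32,N:169/32)
total length: 1165/16

47/4,-23/4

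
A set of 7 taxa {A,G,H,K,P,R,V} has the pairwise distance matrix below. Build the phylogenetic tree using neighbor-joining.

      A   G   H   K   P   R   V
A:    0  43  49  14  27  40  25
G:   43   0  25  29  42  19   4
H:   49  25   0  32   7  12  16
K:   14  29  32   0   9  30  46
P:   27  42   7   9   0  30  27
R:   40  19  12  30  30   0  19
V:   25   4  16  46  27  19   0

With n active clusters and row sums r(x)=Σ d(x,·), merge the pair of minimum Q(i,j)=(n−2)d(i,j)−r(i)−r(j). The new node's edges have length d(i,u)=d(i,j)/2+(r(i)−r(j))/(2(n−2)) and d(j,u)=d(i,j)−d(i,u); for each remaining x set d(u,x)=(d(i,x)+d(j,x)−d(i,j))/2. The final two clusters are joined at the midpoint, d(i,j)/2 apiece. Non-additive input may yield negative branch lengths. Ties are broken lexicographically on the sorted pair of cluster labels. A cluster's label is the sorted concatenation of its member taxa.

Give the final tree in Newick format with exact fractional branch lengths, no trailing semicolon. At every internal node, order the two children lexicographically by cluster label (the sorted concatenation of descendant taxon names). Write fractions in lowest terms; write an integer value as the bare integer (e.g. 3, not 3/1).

step 1: merge (A,K) at d=14, Q=-288; branch lengths A→54/5, K→16/5; new cluster AK
  updated: d(AK,G)=29, d(AK,H)=67/2, d(AK,P)=11, d(AK,R)=28, d(AK,V)=57/2
step 2: merge (AK,P) at d=11, Q=-203; branch lengths AK→57/8, P→31/8; new cluster AKP
  updated: d(AKP,G)=30, d(AKP,H)=59/4, d(AKP,R)=47/2, d(AKP,V)=89/4
step 3: merge (G,V) at d=4, Q=-509/4; branch lengths G→115/24, V→-19/24; new cluster GV
  updated: d(AKP,GV)=193/8, d(GV,H)=37/2, d(GV,R)=17
step 4: merge (AKP,H) at d=59/4, Q=-625/8; branch lengths AKP→373/32, H→99/32; new cluster AHKP
  updated: d(AHKP,GV)=223/16, d(AHKP,R)=83/8
step 5: merge (AHKP,GV) at d=223/16, Q=-661/16; branch lengths AHKP→117/32, GV→329/32; new cluster AGHKPV
  updated: d(AGHKPV,R)=215/32
step 6: merge (AGHKPV,R) at d=215/32; branch lengths AGHKPV→215/64, R→215/64; new cluster AGHKPRV
final tree: (((((A:54/5,K:16/5):57/8,P:31/8):373/32,H:99/32):117/32,(G:115/24,V:-19/24):329/32):215/64,R:215/64)
total length: 2061/32

(((((A:54/5,K:16/5):57/8,P:31/8):373/32,H:99/32):117/32,(G:115/24,V:-19/24):329/32):215/64,R:215/64)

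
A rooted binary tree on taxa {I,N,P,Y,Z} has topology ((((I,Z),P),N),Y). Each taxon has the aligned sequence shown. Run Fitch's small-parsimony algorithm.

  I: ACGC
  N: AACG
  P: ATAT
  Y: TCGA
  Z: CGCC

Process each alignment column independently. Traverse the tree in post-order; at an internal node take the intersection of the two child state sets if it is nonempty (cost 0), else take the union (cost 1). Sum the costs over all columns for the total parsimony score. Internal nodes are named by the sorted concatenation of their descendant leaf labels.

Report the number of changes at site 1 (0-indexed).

3

IZ@0: {A} ∪ {C} = {A,C} (union, +1)
IPZ@0: {A,C} ∩ {A} = {A} (intersection, +0)
INPZ@0: {A} ∩ {A} = {A} (intersection, +0)
INPYZ@0: {A} ∪ {T} = {A,T} (union, +1)
IZ@1: {C} ∪ {G} = {C,G} (union, +1)
IPZ@1: {C,G} ∪ {T} = {C,G,T} (union, +1)
INPZ@1: {C,G,T} ∪ {A} = {A,C,G,T} (union, +1)
INPYZ@1: {A,C,G,T} ∩ {C} = {C} (intersection, +0)
IZ@2: {G} ∪ {C} = {C,G} (union, +1)
IPZ@2: {C,G} ∪ {A} = {A,C,G} (union, +1)
INPZ@2: {A,C,G} ∩ {C} = {C} (intersection, +0)
INPYZ@2: {C} ∪ {G} = {C,G} (union, +1)
IZ@3: {C} ∩ {C} = {C} (intersection, +0)
IPZ@3: {C} ∪ {T} = {C,T} (union, +1)
INPZ@3: {C,T} ∪ {G} = {C,G,T} (union, +1)
INPYZ@3: {C,G,T} ∪ {A} = {A,C,G,T} (union, +1)
per-site changes: [2, 3, 3, 3]; total = 11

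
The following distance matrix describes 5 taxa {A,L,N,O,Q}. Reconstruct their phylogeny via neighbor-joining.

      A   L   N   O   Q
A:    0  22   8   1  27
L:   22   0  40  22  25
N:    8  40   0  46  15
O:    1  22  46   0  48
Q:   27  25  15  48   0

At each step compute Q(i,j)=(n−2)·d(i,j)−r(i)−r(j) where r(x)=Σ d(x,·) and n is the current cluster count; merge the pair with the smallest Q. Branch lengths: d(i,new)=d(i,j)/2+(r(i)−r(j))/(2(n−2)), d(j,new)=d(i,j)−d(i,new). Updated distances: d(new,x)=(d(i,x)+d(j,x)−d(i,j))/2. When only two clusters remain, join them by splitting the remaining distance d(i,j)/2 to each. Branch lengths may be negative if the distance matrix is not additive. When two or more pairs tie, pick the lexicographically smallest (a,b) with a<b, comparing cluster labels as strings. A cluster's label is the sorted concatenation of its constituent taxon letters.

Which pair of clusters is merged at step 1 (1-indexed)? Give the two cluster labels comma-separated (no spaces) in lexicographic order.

step 1: merge (N,Q) at d=15, Q=-179; branch lengths N→13/2, Q→17/2; new cluster NQ
  updated: d(A,NQ)=10, d(L,NQ)=25, d(NQ,O)=79/2
step 2: merge (A,O) at d=1, Q=-187/2; branch lengths A→-55/8, O→63/8; new cluster AO
  updated: d(AO,L)=43/2, d(AO,NQ)=97/4
step 3: merge (AO,L) at d=43/2, Q=-283/4; branch lengths AO→83/8, L→89/8; new cluster ALO
  updated: d(ALO,NQ)=111/8
step 4: merge (ALO,NQ) at d=111/8; branch lengths ALO→111/16, NQ→111/16; new cluster ALNOQ
final tree: (((A:-55/8,O:63/8):83/8,L:89/8):111/16,(N:13/2,Q:17/2):111/16)
total length: 411/8

N,Q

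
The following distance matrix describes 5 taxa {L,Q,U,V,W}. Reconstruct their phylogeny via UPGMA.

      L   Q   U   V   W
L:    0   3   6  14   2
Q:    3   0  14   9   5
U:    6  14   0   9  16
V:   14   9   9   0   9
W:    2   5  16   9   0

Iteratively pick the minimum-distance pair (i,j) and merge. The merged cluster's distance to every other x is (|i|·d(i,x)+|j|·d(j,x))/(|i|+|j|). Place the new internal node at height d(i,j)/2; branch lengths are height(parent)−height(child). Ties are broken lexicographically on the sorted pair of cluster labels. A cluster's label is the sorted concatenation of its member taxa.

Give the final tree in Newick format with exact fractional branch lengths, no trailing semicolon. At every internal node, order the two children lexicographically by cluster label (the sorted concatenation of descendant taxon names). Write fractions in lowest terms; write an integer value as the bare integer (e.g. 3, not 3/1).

iteration 1: select L,W (d=2); attach at lengths (1, 1); label the merged cluster LW
  updated: d(LW,Q)=4, d(LW,U)=11, d(LW,V)=23/2
iteration 2: select LW,Q (d=4); attach at lengths (1, 2); label the merged cluster LQW
  updated: d(LQW,U)=12, d(LQW,V)=32/3
iteration 3: select U,V (d=9); attach at lengths (9/2, 9/2); label the merged cluster UV
  updated: d(LQW,UV)=34/3
iteration 4: select LQW,UV (d=34/3); attach at lengths (11/3, 7/6); label the merged cluster LQUVW
final tree: (((L:1,W:1):1,Q:2):11/3,(U:9/2,V:9/2):7/6)
total length: 113/6

(((L:1,W:1):1,Q:2):11/3,(U:9/2,V:9/2):7/6)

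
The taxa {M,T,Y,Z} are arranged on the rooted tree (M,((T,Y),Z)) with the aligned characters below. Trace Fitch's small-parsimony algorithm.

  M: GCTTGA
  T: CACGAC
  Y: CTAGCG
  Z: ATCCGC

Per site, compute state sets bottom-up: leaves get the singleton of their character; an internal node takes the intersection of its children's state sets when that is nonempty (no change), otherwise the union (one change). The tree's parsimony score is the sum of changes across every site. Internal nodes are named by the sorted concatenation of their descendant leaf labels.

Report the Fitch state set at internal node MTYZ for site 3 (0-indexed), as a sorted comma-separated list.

[col 0] TY: children T:{C}, Y:{C} ∩→ {C}; cost 0
[col 0] TYZ: children TY:{C}, Z:{A} ∪→ {A,C}; cost 1
[col 0] MTYZ: children M:{G}, TYZ:{A,C} ∪→ {A,C,G}; cost 1
[col 1] TY: children T:{A}, Y:{T} ∪→ {A,T}; cost 1
[col 1] TYZ: children TY:{A,T}, Z:{T} ∩→ {T}; cost 0
[col 1] MTYZ: children M:{C}, TYZ:{T} ∪→ {C,T}; cost 1
[col 2] TY: children T:{C}, Y:{A} ∪→ {A,C}; cost 1
[col 2] TYZ: children TY:{A,C}, Z:{C} ∩→ {C}; cost 0
[col 2] MTYZ: children M:{T}, TYZ:{C} ∪→ {C,T}; cost 1
[col 3] TY: children T:{G}, Y:{G} ∩→ {G}; cost 0
[col 3] TYZ: children TY:{G}, Z:{C} ∪→ {C,G}; cost 1
[col 3] MTYZ: children M:{T}, TYZ:{C,G} ∪→ {C,G,T}; cost 1
[col 4] TY: children T:{A}, Y:{C} ∪→ {A,C}; cost 1
[col 4] TYZ: children TY:{A,C}, Z:{G} ∪→ {A,C,G}; cost 1
[col 4] MTYZ: children M:{G}, TYZ:{A,C,G} ∩→ {G}; cost 0
[col 5] TY: children T:{C}, Y:{G} ∪→ {C,G}; cost 1
[col 5] TYZ: children TY:{C,G}, Z:{C} ∩→ {C}; cost 0
[col 5] MTYZ: children M:{A}, TYZ:{C} ∪→ {A,C}; cost 1
per-site changes: [2, 2, 2, 2, 2, 2]; total = 12

C,G,T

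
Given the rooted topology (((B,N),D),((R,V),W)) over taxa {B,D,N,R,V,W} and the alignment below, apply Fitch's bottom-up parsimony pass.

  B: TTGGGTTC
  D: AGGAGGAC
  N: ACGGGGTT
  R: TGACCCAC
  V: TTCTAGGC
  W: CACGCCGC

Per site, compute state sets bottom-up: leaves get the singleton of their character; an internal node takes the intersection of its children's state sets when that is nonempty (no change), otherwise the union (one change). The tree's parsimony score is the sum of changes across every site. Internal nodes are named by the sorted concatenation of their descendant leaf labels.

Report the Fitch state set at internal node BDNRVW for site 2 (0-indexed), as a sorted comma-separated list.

site 0, node BN: B={T} ∪ N={A} → {A,T} (+1)
site 0, node BDN: BN={A,T} ∩ D={A} → {A} (+0)
site 0, node RV: R={T} ∩ V={T} → {T} (+0)
site 0, node RVW: RV={T} ∪ W={C} → {C,T} (+1)
site 0, node BDNRVW: BDN={A} ∪ RVW={C,T} → {A,C,T} (+1)
site 1, node BN: B={T} ∪ N={C} → {C,T} (+1)
site 1, node BDN: BN={C,T} ∪ D={G} → {C,G,T} (+1)
site 1, node RV: R={G} ∪ V={T} → {G,T} (+1)
site 1, node RVW: RV={G,T} ∪ W={A} → {A,G,T} (+1)
site 1, node BDNRVW: BDN={C,G,T} ∩ RVW={A,G,T} → {G,T} (+0)
site 2, node BN: B={G} ∩ N={G} → {G} (+0)
site 2, node BDN: BN={G} ∩ D={G} → {G} (+0)
site 2, node RV: R={A} ∪ V={C} → {A,C} (+1)
site 2, node RVW: RV={A,C} ∩ W={C} → {C} (+0)
site 2, node BDNRVW: BDN={G} ∪ RVW={C} → {C,G} (+1)
site 3, node BN: B={G} ∩ N={G} → {G} (+0)
site 3, node BDN: BN={G} ∪ D={A} → {A,G} (+1)
site 3, node RV: R={C} ∪ V={T} → {C,T} (+1)
site 3, node RVW: RV={C,T} ∪ W={G} → {C,G,T} (+1)
site 3, node BDNRVW: BDN={A,G} ∩ RVW={C,G,T} → {G} (+0)
site 4, node BN: B={G} ∩ N={G} → {G} (+0)
site 4, node BDN: BN={G} ∩ D={G} → {G} (+0)
site 4, node RV: R={C} ∪ V={A} → {A,C} (+1)
site 4, node RVW: RV={A,C} ∩ W={C} → {C} (+0)
site 4, node BDNRVW: BDN={G} ∪ RVW={C} → {C,G} (+1)
site 5, node BN: B={T} ∪ N={G} → {G,T} (+1)
site 5, node BDN: BN={G,T} ∩ D={G} → {G} (+0)
site 5, node RV: R={C} ∪ V={G} → {C,G} (+1)
site 5, node RVW: RV={C,G} ∩ W={C} → {C} (+0)
site 5, node BDNRVW: BDN={G} ∪ RVW={C} → {C,G} (+1)
site 6, node BN: B={T} ∩ N={T} → {T} (+0)
site 6, node BDN: BN={T} ∪ D={A} → {A,T} (+1)
site 6, node RV: R={A} ∪ V={G} → {A,G} (+1)
site 6, node RVW: RV={A,G} ∩ W={G} → {G} (+0)
site 6, node BDNRVW: BDN={A,T} ∪ RVW={G} → {A,G,T} (+1)
site 7, node BN: B={C} ∪ N={T} → {C,T} (+1)
site 7, node BDN: BN={C,T} ∩ D={C} → {C} (+0)
site 7, node RV: R={C} ∩ V={C} → {C} (+0)
site 7, node RVW: RV={C} ∩ W={C} → {C} (+0)
site 7, node BDNRVW: BDN={C} ∩ RVW={C} → {C} (+0)
per-site changes: [3, 4, 2, 3, 2, 3, 3, 1]; total = 21

C,G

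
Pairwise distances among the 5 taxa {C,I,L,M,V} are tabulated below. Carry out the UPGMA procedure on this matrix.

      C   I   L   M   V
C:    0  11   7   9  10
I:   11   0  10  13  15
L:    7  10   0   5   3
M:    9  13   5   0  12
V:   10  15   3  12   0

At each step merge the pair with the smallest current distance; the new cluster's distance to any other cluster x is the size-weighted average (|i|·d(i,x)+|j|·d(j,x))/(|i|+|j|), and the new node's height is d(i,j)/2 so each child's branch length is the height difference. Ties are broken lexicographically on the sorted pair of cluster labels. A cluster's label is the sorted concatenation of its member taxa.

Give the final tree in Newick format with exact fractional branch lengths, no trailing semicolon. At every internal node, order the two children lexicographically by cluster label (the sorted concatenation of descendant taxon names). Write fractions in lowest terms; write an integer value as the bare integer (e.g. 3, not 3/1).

(((C:17/4,(L:3/2,V:3/2):11/4):1/12,M:13/3):43/24,I:49/8)

iteration 1: select L,V (d=3); attach at lengths (3/2, 3/2); label the merged cluster LV
  updated: d(C,LV)=17/2, d(I,LV)=25/2, d(LV,M)=17/2
iteration 2: select C,LV (d=17/2); attach at lengths (17/4, 11/4); label the merged cluster CLV
  updated: d(CLV,I)=12, d(CLV,M)=26/3
iteration 3: select CLV,M (d=26/3); attach at lengths (1/12, 13/3); label the merged cluster CLMV
  updated: d(CLMV,I)=49/4
iteration 4: select CLMV,I (d=49/4); attach at lengths (43/24, 49/8); label the merged cluster CILMV
final tree: (((C:17/4,(L:3/2,V:3/2):11/4):1/12,M:13/3):43/24,I:49/8)
total length: 67/3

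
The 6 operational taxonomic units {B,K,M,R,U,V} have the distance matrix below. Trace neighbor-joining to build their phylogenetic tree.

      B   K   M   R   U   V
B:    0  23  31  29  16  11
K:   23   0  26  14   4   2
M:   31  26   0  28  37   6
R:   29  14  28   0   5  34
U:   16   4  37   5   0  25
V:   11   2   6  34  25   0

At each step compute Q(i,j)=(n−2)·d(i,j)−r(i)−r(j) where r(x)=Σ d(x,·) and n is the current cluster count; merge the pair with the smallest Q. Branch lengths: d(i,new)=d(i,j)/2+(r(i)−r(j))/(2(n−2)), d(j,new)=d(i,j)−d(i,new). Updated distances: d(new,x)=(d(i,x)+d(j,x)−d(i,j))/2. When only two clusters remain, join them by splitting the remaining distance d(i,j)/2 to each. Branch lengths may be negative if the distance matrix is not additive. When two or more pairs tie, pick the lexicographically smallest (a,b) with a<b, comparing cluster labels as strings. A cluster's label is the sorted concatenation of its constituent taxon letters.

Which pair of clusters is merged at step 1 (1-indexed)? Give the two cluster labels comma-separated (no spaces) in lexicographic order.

step 1: merge (M,V) at d=6, Q=-182; branch lengths M→37/4, V→-13/4; new cluster MV
  updated: d(B,MV)=18, d(K,MV)=11, d(MV,R)=28, d(MV,U)=28
step 2: merge (B,MV) at d=18, Q=-117; branch lengths B→55/6, MV→53/6; new cluster BMV
  updated: d(BMV,K)=8, d(BMV,R)=39/2, d(BMV,U)=13
step 3: merge (BMV,K) at d=8, Q=-101/2; branch lengths BMV→61/8, K→3/8; new cluster BKMV
  updated: d(BKMV,R)=51/4, d(BKMV,U)=9/2
step 4: merge (BKMV,R) at d=51/4, Q=-89/4; branch lengths BKMV→49/8, R→53/8; new cluster BKMRV
  updated: d(BKMRV,U)=-13/8
step 5: merge (BKMRV,U) at d=-13/8; branch lengths BKMRV→-13/16, U→-13/16; new cluster BKMRUV
final tree: ((((B:55/6,(M:37/4,V:-13/4):53/6):61/8,K:3/8):49/8,R:53/8):-13/16,U:-13/16)
total length: 345/8

M,V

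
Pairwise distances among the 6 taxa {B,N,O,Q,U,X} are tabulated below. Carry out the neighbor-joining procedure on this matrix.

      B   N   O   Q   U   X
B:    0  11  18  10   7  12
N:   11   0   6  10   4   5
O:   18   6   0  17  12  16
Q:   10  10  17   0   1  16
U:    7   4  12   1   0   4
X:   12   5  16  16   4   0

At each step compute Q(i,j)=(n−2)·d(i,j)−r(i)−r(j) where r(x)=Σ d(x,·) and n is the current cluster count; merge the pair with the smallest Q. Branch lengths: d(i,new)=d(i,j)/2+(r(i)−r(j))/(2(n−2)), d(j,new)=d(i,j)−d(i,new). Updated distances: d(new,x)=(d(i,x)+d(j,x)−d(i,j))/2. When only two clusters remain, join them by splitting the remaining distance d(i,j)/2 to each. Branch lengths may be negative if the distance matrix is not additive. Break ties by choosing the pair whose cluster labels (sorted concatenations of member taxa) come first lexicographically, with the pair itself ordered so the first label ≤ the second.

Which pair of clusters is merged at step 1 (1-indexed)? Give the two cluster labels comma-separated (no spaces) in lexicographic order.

step 1: merge (N,O) at d=6, Q=-81; branch lengths N→-9/8, O→57/8; new cluster NO
  updated: d(B,NO)=23/2, d(NO,Q)=21/2, d(NO,U)=5, d(NO,X)=15/2
step 2: merge (NO,X) at d=15/2, Q=-103/2; branch lengths NO→35/12, X→55/12; new cluster NOX
  updated: d(B,NOX)=8, d(NOX,Q)=19/2, d(NOX,U)=3/4
step 3: merge (B,NOX) at d=8, Q=-109/4; branch lengths B→91/16, NOX→37/16; new cluster BNOX
  updated: d(BNOX,Q)=23/4, d(BNOX,U)=-1/8
step 4: merge (BNOX,Q) at d=23/4, Q=-53/8; branch lengths BNOX→37/16, Q→55/16; new cluster BNOQX
  updated: d(BNOQX,U)=-39/16
step 5: merge (BNOQX,U) at d=-39/16; branch lengths BNOQX→-39/32, U→-39/32; new cluster BNOQUX
final tree: (((B:91/16,((N:-9/8,O:57/8):35/12,X:55/12):37/16):37/16,Q:55/16):-39/32,U:-39/32)
total length: 397/16

N,O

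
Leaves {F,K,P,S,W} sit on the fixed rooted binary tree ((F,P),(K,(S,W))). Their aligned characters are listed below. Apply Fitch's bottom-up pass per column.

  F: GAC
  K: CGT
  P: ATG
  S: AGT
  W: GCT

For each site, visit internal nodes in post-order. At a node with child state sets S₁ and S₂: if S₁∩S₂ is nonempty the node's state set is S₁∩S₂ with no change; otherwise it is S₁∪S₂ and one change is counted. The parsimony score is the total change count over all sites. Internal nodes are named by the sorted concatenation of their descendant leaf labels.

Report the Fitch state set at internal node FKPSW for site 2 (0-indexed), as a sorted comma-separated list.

C,G,T

FP@0: {G} ∪ {A} = {A,G} (union, +1)
SW@0: {A} ∪ {G} = {A,G} (union, +1)
KSW@0: {C} ∪ {A,G} = {A,C,G} (union, +1)
FKPSW@0: {A,G} ∩ {A,C,G} = {A,G} (intersection, +0)
FP@1: {A} ∪ {T} = {A,T} (union, +1)
SW@1: {G} ∪ {C} = {C,G} (union, +1)
KSW@1: {G} ∩ {C,G} = {G} (intersection, +0)
FKPSW@1: {A,T} ∪ {G} = {A,G,T} (union, +1)
FP@2: {C} ∪ {G} = {C,G} (union, +1)
SW@2: {T} ∩ {T} = {T} (intersection, +0)
KSW@2: {T} ∩ {T} = {T} (intersection, +0)
FKPSW@2: {C,G} ∪ {T} = {C,G,T} (union, +1)
per-site changes: [3, 3, 2]; total = 8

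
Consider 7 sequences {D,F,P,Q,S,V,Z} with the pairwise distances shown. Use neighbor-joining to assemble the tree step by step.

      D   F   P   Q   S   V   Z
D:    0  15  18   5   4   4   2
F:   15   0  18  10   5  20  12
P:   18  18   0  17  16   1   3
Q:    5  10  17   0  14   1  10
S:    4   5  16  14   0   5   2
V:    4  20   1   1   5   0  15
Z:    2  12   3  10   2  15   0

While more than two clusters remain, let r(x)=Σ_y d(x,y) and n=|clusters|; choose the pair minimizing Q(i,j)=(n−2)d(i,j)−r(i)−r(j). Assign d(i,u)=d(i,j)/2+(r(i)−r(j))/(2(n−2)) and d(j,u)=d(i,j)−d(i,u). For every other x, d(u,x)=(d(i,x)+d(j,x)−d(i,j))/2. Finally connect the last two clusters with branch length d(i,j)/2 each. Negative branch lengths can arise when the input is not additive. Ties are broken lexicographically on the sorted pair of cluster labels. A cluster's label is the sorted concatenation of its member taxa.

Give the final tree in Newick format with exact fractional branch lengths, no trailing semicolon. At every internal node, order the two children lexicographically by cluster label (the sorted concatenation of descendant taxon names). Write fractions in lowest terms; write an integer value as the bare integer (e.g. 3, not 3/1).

(((D:37/32,((P:16/5,V:-11/5):127/24,Q:77/24):75/32):35/32,(F:91/16,S:-11/16):123/32):21/64,Z:21/64)

step 1: merge (P,V) at d=1, Q=-114; branch lengths P→16/5, V→-11/5; new cluster PV
  updated: d(D,PV)=21/2, d(F,PV)=37/2, d(PV,Q)=17/2, d(PV,S)=10, d(PV,Z)=17/2
step 2: merge (F,S) at d=5, Q=-151/2; branch lengths F→91/16, S→-11/16; new cluster FS
  updated: d(D,FS)=7, d(FS,PV)=47/4, d(FS,Q)=19/2, d(FS,Z)=9/2
step 3: merge (PV,Q) at d=17/2, Q=-187/4; branch lengths PV→127/24, Q→77/24; new cluster PQV
  updated: d(D,PQV)=7/2, d(FS,PQV)=51/8, d(PQV,Z)=5
step 4: merge (D,PQV) at d=7/2, Q=-163/8; branch lengths D→37/32, PQV→75/32; new cluster DPQV
  updated: d(DPQV,FS)=79/16, d(DPQV,Z)=7/4
step 5: merge (DPQV,FS) at d=79/16, Q=-179/16; branch lengths DPQV→35/32, FS→123/32; new cluster DFPQSV
  updated: d(DFPQSV,Z)=21/32
step 6: merge (DFPQSV,Z) at d=21/32; branch lengths DFPQSV→21/64, Z→21/64; new cluster DFPQSVZ
final tree: (((D:37/32,((P:16/5,V:-11/5):127/24,Q:77/24):75/32):35/32,(F:91/16,S:-11/16):123/32):21/64,Z:21/64)
total length: 755/32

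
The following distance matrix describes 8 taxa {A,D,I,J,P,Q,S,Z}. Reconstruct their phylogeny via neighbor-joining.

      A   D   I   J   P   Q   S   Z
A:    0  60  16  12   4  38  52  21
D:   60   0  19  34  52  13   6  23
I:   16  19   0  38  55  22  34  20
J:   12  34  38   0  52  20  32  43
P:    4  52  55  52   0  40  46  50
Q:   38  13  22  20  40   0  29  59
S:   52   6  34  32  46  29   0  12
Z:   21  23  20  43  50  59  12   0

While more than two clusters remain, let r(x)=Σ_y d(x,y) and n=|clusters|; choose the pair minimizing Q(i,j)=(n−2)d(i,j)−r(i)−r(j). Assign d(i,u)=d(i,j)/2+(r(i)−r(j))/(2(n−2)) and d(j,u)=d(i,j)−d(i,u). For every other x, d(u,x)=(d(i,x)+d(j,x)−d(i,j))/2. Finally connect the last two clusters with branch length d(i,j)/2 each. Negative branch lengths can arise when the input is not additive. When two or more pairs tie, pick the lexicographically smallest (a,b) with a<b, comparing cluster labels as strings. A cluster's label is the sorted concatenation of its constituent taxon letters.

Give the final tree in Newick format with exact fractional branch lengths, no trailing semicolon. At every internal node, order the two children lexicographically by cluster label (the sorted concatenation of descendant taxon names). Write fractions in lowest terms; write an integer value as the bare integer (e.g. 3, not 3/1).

((((A:-6,P:10):1287/64,J:633/64):379/64,((D:117/32,(S:59/20,Z:181/20):155/32):347/48,I:409/48):395/64):485/128,Q:485/128)

step 1: merge (A,P) at d=4, Q=-478; branch lengths A→-6, P→10; new cluster AP
  updated: d(AP,D)=54, d(AP,I)=67/2, d(AP,J)=30, d(AP,Q)=37, d(AP,S)=47, d(AP,Z)=67/2
step 2: merge (S,Z) at d=12, Q=-581/2; branch lengths S→59/20, Z→181/20; new cluster SZ
  updated: d(AP,SZ)=137/4, d(D,SZ)=17/2, d(I,SZ)=21, d(J,SZ)=63/2, d(Q,SZ)=38
step 3: merge (D,SZ) at d=17/2, Q=-911/4; branch lengths D→117/32, SZ→155/32; new cluster DSZ
  updated: d(AP,DSZ)=319/8, d(DSZ,I)=63/4, d(DSZ,J)=57/2, d(DSZ,Q)=85/4
step 4: merge (DSZ,I) at d=63/4, Q=-1339/8; branch lengths DSZ→347/48, I→409/48; new cluster DISZ
  updated: d(AP,DISZ)=461/16, d(DISZ,J)=203/8, d(DISZ,Q)=55/4
step 5: merge (AP,J) at d=30, Q=-1779/16; branch lengths AP→1287/64, J→633/64; new cluster AJP
  updated: d(AJP,DISZ)=387/32, d(AJP,Q)=27/2
step 6: merge (AJP,DISZ) at d=387/32, Q=-1259/32; branch lengths AJP→379/64, DISZ→395/64; new cluster ADIJPSZ
  updated: d(ADIJPSZ,Q)=485/64
step 7: merge (ADIJPSZ,Q) at d=485/64; branch lengths ADIJPSZ→485/128, Q→485/128; new cluster ADIJPQSZ
final tree: ((((A:-6,P:10):1287/64,J:633/64):379/64,((D:117/32,(S:59/20,Z:181/20):155/32):347/48,I:409/48):395/64):485/128,Q:485/128)
total length: 5755/64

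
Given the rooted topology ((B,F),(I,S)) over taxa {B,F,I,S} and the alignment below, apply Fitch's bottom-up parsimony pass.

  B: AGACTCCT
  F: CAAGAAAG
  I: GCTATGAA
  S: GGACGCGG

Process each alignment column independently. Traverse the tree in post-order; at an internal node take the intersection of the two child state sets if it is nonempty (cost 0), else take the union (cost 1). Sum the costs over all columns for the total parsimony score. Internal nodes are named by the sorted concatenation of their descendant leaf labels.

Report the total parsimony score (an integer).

[col 0] BF: children B:{A}, F:{C} ∪→ {A,C}; cost 1
[col 0] IS: children I:{G}, S:{G} ∩→ {G}; cost 0
[col 0] BFIS: children BF:{A,C}, IS:{G} ∪→ {A,C,G}; cost 1
[col 1] BF: children B:{G}, F:{A} ∪→ {A,G}; cost 1
[col 1] IS: children I:{C}, S:{G} ∪→ {C,G}; cost 1
[col 1] BFIS: children BF:{A,G}, IS:{C,G} ∩→ {G}; cost 0
[col 2] BF: children B:{A}, F:{A} ∩→ {A}; cost 0
[col 2] IS: children I:{T}, S:{A} ∪→ {A,T}; cost 1
[col 2] BFIS: children BF:{A}, IS:{A,T} ∩→ {A}; cost 0
[col 3] BF: children B:{C}, F:{G} ∪→ {C,G}; cost 1
[col 3] IS: children I:{A}, S:{C} ∪→ {A,C}; cost 1
[col 3] BFIS: children BF:{C,G}, IS:{A,C} ∩→ {C}; cost 0
[col 4] BF: children B:{T}, F:{A} ∪→ {A,T}; cost 1
[col 4] IS: children I:{T}, S:{G} ∪→ {G,T}; cost 1
[col 4] BFIS: children BF:{A,T}, IS:{G,T} ∩→ {T}; cost 0
[col 5] BF: children B:{C}, F:{A} ∪→ {A,C}; cost 1
[col 5] IS: children I:{G}, S:{C} ∪→ {C,G}; cost 1
[col 5] BFIS: children BF:{A,C}, IS:{C,G} ∩→ {C}; cost 0
[col 6] BF: children B:{C}, F:{A} ∪→ {A,C}; cost 1
[col 6] IS: children I:{A}, S:{G} ∪→ {A,G}; cost 1
[col 6] BFIS: children BF:{A,C}, IS:{A,G} ∩→ {A}; cost 0
[col 7] BF: children B:{T}, F:{G} ∪→ {G,T}; cost 1
[col 7] IS: children I:{A}, S:{G} ∪→ {A,G}; cost 1
[col 7] BFIS: children BF:{G,T}, IS:{A,G} ∩→ {G}; cost 0
per-site changes: [2, 2, 1, 2, 2, 2, 2, 2]; total = 15

15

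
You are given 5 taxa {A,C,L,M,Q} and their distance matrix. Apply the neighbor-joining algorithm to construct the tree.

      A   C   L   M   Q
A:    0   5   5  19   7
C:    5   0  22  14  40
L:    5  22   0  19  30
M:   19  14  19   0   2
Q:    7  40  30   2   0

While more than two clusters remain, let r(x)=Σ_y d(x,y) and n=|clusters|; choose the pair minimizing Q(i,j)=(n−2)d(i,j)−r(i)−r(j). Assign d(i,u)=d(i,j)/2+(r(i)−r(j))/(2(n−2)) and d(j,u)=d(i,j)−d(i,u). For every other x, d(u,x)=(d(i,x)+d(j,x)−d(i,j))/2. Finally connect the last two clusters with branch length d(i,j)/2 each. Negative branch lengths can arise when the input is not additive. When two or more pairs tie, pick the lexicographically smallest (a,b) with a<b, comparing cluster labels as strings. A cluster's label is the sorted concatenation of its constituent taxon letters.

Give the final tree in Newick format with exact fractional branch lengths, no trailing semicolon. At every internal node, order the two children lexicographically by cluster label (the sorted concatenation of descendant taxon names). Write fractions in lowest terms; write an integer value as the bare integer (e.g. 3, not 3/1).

step 1: merge (M,Q) at d=2, Q=-127; branch lengths M→-19/6, Q→31/6; new cluster MQ
  updated: d(A,MQ)=12, d(C,MQ)=26, d(L,MQ)=47/2
step 2: merge (A,C) at d=5, Q=-65; branch lengths A→-21/4, C→41/4; new cluster AC
  updated: d(AC,L)=11, d(AC,MQ)=33/2
step 3: merge (AC,L) at d=11, Q=-51; branch lengths AC→2, L→9; new cluster ACL
  updated: d(ACL,MQ)=29/2
step 4: merge (ACL,MQ) at d=29/2; branch lengths ACL→29/4, MQ→29/4; new cluster ACLMQ
final tree: (((A:-21/4,C:41/4):2,L:9):29/4,(M:-19/6,Q:31/6):29/4)
total length: 65/2

(((A:-21/4,C:41/4):2,L:9):29/4,(M:-19/6,Q:31/6):29/4)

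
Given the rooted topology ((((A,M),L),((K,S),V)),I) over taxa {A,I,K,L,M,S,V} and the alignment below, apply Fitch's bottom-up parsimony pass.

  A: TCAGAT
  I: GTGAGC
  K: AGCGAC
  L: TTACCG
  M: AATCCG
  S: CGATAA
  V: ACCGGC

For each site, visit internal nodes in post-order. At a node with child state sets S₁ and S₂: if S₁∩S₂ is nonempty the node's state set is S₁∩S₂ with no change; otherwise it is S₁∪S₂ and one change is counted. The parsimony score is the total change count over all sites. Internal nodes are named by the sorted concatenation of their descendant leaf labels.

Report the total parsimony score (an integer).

22

site 0, node AM: A={T} ∪ M={A} → {A,T} (+1)
site 0, node ALM: AM={A,T} ∩ L={T} → {T} (+0)
site 0, node KS: K={A} ∪ S={C} → {A,C} (+1)
site 0, node KSV: KS={A,C} ∩ V={A} → {A} (+0)
site 0, node AKLMSV: ALM={T} ∪ KSV={A} → {A,T} (+1)
site 0, node AIKLMSV: AKLMSV={A,T} ∪ I={G} → {A,G,T} (+1)
site 1, node AM: A={C} ∪ M={A} → {A,C} (+1)
site 1, node ALM: AM={A,C} ∪ L={T} → {A,C,T} (+1)
site 1, node KS: K={G} ∩ S={G} → {G} (+0)
site 1, node KSV: KS={G} ∪ V={C} → {C,G} (+1)
site 1, node AKLMSV: ALM={A,C,T} ∩ KSV={C,G} → {C} (+0)
site 1, node AIKLMSV: AKLMSV={C} ∪ I={T} → {C,T} (+1)
site 2, node AM: A={A} ∪ M={T} → {A,T} (+1)
site 2, node ALM: AM={A,T} ∩ L={A} → {A} (+0)
site 2, node KS: K={C} ∪ S={A} → {A,C} (+1)
site 2, node KSV: KS={A,C} ∩ V={C} → {C} (+0)
site 2, node AKLMSV: ALM={A} ∪ KSV={C} → {A,C} (+1)
site 2, node AIKLMSV: AKLMSV={A,C} ∪ I={G} → {A,C,G} (+1)
site 3, node AM: A={G} ∪ M={C} → {C,G} (+1)
site 3, node ALM: AM={C,G} ∩ L={C} → {C} (+0)
site 3, node KS: K={G} ∪ S={T} → {G,T} (+1)
site 3, node KSV: KS={G,T} ∩ V={G} → {G} (+0)
site 3, node AKLMSV: ALM={C} ∪ KSV={G} → {C,G} (+1)
site 3, node AIKLMSV: AKLMSV={C,G} ∪ I={A} → {A,C,G} (+1)
site 4, node AM: A={A} ∪ M={C} → {A,C} (+1)
site 4, node ALM: AM={A,C} ∩ L={C} → {C} (+0)
site 4, node KS: K={A} ∩ S={A} → {A} (+0)
site 4, node KSV: KS={A} ∪ V={G} → {A,G} (+1)
site 4, node AKLMSV: ALM={C} ∪ KSV={A,G} → {A,C,G} (+1)
site 4, node AIKLMSV: AKLMSV={A,C,G} ∩ I={G} → {G} (+0)
site 5, node AM: A={T} ∪ M={G} → {G,T} (+1)
site 5, node ALM: AM={G,T} ∩ L={G} → {G} (+0)
site 5, node KS: K={C} ∪ S={A} → {A,C} (+1)
site 5, node KSV: KS={A,C} ∩ V={C} → {C} (+0)
site 5, node AKLMSV: ALM={G} ∪ KSV={C} → {C,G} (+1)
site 5, node AIKLMSV: AKLMSV={C,G} ∩ I={C} → {C} (+0)
per-site changes: [4, 4, 4, 4, 3, 3]; total = 22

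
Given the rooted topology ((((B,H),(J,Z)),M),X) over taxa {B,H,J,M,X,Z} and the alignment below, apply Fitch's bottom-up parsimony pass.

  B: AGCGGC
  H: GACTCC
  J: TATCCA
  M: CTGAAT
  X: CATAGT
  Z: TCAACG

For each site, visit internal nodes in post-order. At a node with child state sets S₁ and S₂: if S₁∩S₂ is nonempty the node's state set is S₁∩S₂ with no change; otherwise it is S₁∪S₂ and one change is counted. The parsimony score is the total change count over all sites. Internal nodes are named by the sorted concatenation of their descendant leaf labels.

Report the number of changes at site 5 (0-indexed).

3

[col 0] BH: children B:{A}, H:{G} ∪→ {A,G}; cost 1
[col 0] JZ: children J:{T}, Z:{T} ∩→ {T}; cost 0
[col 0] BHJZ: children BH:{A,G}, JZ:{T} ∪→ {A,G,T}; cost 1
[col 0] BHJMZ: children BHJZ:{A,G,T}, M:{C} ∪→ {A,C,G,T}; cost 1
[col 0] BHJMXZ: children BHJMZ:{A,C,G,T}, X:{C} ∩→ {C}; cost 0
[col 1] BH: children B:{G}, H:{A} ∪→ {A,G}; cost 1
[col 1] JZ: children J:{A}, Z:{C} ∪→ {A,C}; cost 1
[col 1] BHJZ: children BH:{A,G}, JZ:{A,C} ∩→ {A}; cost 0
[col 1] BHJMZ: children BHJZ:{A}, M:{T} ∪→ {A,T}; cost 1
[col 1] BHJMXZ: children BHJMZ:{A,T}, X:{A} ∩→ {A}; cost 0
[col 2] BH: children B:{C}, H:{C} ∩→ {C}; cost 0
[col 2] JZ: children J:{T}, Z:{A} ∪→ {A,T}; cost 1
[col 2] BHJZ: children BH:{C}, JZ:{A,T} ∪→ {A,C,T}; cost 1
[col 2] BHJMZ: children BHJZ:{A,C,T}, M:{G} ∪→ {A,C,G,T}; cost 1
[col 2] BHJMXZ: children BHJMZ:{A,C,G,T}, X:{T} ∩→ {T}; cost 0
[col 3] BH: children B:{G}, H:{T} ∪→ {G,T}; cost 1
[col 3] JZ: children J:{C}, Z:{A} ∪→ {A,C}; cost 1
[col 3] BHJZ: children BH:{G,T}, JZ:{A,C} ∪→ {A,C,G,T}; cost 1
[col 3] BHJMZ: children BHJZ:{A,C,G,T}, M:{A} ∩→ {A}; cost 0
[col 3] BHJMXZ: children BHJMZ:{A}, X:{A} ∩→ {A}; cost 0
[col 4] BH: children B:{G}, H:{C} ∪→ {C,G}; cost 1
[col 4] JZ: children J:{C}, Z:{C} ∩→ {C}; cost 0
[col 4] BHJZ: children BH:{C,G}, JZ:{C} ∩→ {C}; cost 0
[col 4] BHJMZ: children BHJZ:{C}, M:{A} ∪→ {A,C}; cost 1
[col 4] BHJMXZ: children BHJMZ:{A,C}, X:{G} ∪→ {A,C,G}; cost 1
[col 5] BH: children B:{C}, H:{C} ∩→ {C}; cost 0
[col 5] JZ: children J:{A}, Z:{G} ∪→ {A,G}; cost 1
[col 5] BHJZ: children BH:{C}, JZ:{A,G} ∪→ {A,C,G}; cost 1
[col 5] BHJMZ: children BHJZ:{A,C,G}, M:{T} ∪→ {A,C,G,T}; cost 1
[col 5] BHJMXZ: children BHJMZ:{A,C,G,T}, X:{T} ∩→ {T}; cost 0
per-site changes: [3, 3, 3, 3, 3, 3]; total = 18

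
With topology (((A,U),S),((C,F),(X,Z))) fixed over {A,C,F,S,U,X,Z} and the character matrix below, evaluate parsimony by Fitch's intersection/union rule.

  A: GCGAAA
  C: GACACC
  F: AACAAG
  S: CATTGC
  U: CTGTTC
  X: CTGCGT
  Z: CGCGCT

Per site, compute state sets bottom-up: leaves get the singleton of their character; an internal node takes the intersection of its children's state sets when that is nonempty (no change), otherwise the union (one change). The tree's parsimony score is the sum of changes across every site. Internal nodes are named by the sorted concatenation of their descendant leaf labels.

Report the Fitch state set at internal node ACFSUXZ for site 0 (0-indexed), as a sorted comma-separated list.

C

AU@0: {G} ∪ {C} = {C,G} (union, +1)
ASU@0: {C,G} ∩ {C} = {C} (intersection, +0)
CF@0: {G} ∪ {A} = {A,G} (union, +1)
XZ@0: {C} ∩ {C} = {C} (intersection, +0)
CFXZ@0: {A,G} ∪ {C} = {A,C,G} (union, +1)
ACFSUXZ@0: {C} ∩ {A,C,G} = {C} (intersection, +0)
AU@1: {C} ∪ {T} = {C,T} (union, +1)
ASU@1: {C,T} ∪ {A} = {A,C,T} (union, +1)
CF@1: {A} ∩ {A} = {A} (intersection, +0)
XZ@1: {T} ∪ {G} = {G,T} (union, +1)
CFXZ@1: {A} ∪ {G,T} = {A,G,T} (union, +1)
ACFSUXZ@1: {A,C,T} ∩ {A,G,T} = {A,T} (intersection, +0)
AU@2: {G} ∩ {G} = {G} (intersection, +0)
ASU@2: {G} ∪ {T} = {G,T} (union, +1)
CF@2: {C} ∩ {C} = {C} (intersection, +0)
XZ@2: {G} ∪ {C} = {C,G} (union, +1)
CFXZ@2: {C} ∩ {C,G} = {C} (intersection, +0)
ACFSUXZ@2: {G,T} ∪ {C} = {C,G,T} (union, +1)
AU@3: {A} ∪ {T} = {A,T} (union, +1)
ASU@3: {A,T} ∩ {T} = {T} (intersection, +0)
CF@3: {A} ∩ {A} = {A} (intersection, +0)
XZ@3: {C} ∪ {G} = {C,G} (union, +1)
CFXZ@3: {A} ∪ {C,G} = {A,C,G} (union, +1)
ACFSUXZ@3: {T} ∪ {A,C,G} = {A,C,G,T} (union, +1)
AU@4: {A} ∪ {T} = {A,T} (union, +1)
ASU@4: {A,T} ∪ {G} = {A,G,T} (union, +1)
CF@4: {C} ∪ {A} = {A,C} (union, +1)
XZ@4: {G} ∪ {C} = {C,G} (union, +1)
CFXZ@4: {A,C} ∩ {C,G} = {C} (intersection, +0)
ACFSUXZ@4: {A,G,T} ∪ {C} = {A,C,G,T} (union, +1)
AU@5: {A} ∪ {C} = {A,C} (union, +1)
ASU@5: {A,C} ∩ {C} = {C} (intersection, +0)
CF@5: {C} ∪ {G} = {C,G} (union, +1)
XZ@5: {T} ∩ {T} = {T} (intersection, +0)
CFXZ@5: {C,G} ∪ {T} = {C,G,T} (union, +1)
ACFSUXZ@5: {C} ∩ {C,G,T} = {C} (intersection, +0)
per-site changes: [3, 4, 3, 4, 5, 3]; total = 22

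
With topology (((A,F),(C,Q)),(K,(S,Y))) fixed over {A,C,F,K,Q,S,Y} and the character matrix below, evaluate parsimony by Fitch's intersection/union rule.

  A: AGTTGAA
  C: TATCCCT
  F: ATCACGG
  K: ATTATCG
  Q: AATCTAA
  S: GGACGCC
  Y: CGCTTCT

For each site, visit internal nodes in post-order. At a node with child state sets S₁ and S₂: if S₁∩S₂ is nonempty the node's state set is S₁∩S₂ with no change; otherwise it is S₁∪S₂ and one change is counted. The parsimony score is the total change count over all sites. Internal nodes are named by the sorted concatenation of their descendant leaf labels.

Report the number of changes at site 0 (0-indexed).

3

AF@0: {A} ∩ {A} = {A} (intersection, +0)
CQ@0: {T} ∪ {A} = {A,T} (union, +1)
ACFQ@0: {A} ∩ {A,T} = {A} (intersection, +0)
SY@0: {G} ∪ {C} = {C,G} (union, +1)
KSY@0: {A} ∪ {C,G} = {A,C,G} (union, +1)
ACFKQSY@0: {A} ∩ {A,C,G} = {A} (intersection, +0)
AF@1: {G} ∪ {T} = {G,T} (union, +1)
CQ@1: {A} ∩ {A} = {A} (intersection, +0)
ACFQ@1: {G,T} ∪ {A} = {A,G,T} (union, +1)
SY@1: {G} ∩ {G} = {G} (intersection, +0)
KSY@1: {T} ∪ {G} = {G,T} (union, +1)
ACFKQSY@1: {A,G,T} ∩ {G,T} = {G,T} (intersection, +0)
AF@2: {T} ∪ {C} = {C,T} (union, +1)
CQ@2: {T} ∩ {T} = {T} (intersection, +0)
ACFQ@2: {C,T} ∩ {T} = {T} (intersection, +0)
SY@2: {A} ∪ {C} = {A,C} (union, +1)
KSY@2: {T} ∪ {A,C} = {A,C,T} (union, +1)
ACFKQSY@2: {T} ∩ {A,C,T} = {T} (intersection, +0)
AF@3: {T} ∪ {A} = {A,T} (union, +1)
CQ@3: {C} ∩ {C} = {C} (intersection, +0)
ACFQ@3: {A,T} ∪ {C} = {A,C,T} (union, +1)
SY@3: {C} ∪ {T} = {C,T} (union, +1)
KSY@3: {A} ∪ {C,T} = {A,C,T} (union, +1)
ACFKQSY@3: {A,C,T} ∩ {A,C,T} = {A,C,T} (intersection, +0)
AF@4: {G} ∪ {C} = {C,G} (union, +1)
CQ@4: {C} ∪ {T} = {C,T} (union, +1)
ACFQ@4: {C,G} ∩ {C,T} = {C} (intersection, +0)
SY@4: {G} ∪ {T} = {G,T} (union, +1)
KSY@4: {T} ∩ {G,T} = {T} (intersection, +0)
ACFKQSY@4: {C} ∪ {T} = {C,T} (union, +1)
AF@5: {A} ∪ {G} = {A,G} (union, +1)
CQ@5: {C} ∪ {A} = {A,C} (union, +1)
ACFQ@5: {A,G} ∩ {A,C} = {A} (intersection, +0)
SY@5: {C} ∩ {C} = {C} (intersection, +0)
KSY@5: {C} ∩ {C} = {C} (intersection, +0)
ACFKQSY@5: {A} ∪ {C} = {A,C} (union, +1)
AF@6: {A} ∪ {G} = {A,G} (union, +1)
CQ@6: {T} ∪ {A} = {A,T} (union, +1)
ACFQ@6: {A,G} ∩ {A,T} = {A} (intersection, +0)
SY@6: {C} ∪ {T} = {C,T} (union, +1)
KSY@6: {G} ∪ {C,T} = {C,G,T} (union, +1)
ACFKQSY@6: {A} ∪ {C,G,T} = {A,C,G,T} (union, +1)
per-site changes: [3, 3, 3, 4, 4, 3, 5]; total = 25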